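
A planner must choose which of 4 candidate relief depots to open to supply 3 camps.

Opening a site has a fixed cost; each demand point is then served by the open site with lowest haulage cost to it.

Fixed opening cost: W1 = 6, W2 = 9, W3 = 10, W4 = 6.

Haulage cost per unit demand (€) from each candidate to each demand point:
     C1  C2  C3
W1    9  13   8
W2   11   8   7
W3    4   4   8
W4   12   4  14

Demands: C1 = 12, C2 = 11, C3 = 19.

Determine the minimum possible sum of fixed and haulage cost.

244

Open {W2, W3}: assign each demand point to its cheapest open site.
  C1→W3 12×4=48, C2→W3 11×4=44, C3→W2 19×7=133
  haulage cost 225, fixed 19 → total 244.
Compare {W1, W2, W3}: haulage cost 225 + fixed 25 = 250.
Compare {W2, W3, W4}: haulage cost 225 + fixed 25 = 250.
Compare {W3}: haulage cost 244 + fixed 10 = 254.
All other subsets cost ≥ 250. Minimum total cost: 244.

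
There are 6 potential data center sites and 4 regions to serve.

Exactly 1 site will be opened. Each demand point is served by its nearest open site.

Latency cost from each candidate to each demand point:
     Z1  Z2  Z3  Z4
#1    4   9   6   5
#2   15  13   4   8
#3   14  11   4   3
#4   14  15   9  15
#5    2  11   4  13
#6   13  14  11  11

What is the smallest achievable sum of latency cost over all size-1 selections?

24

Open {#1}.
  Z1→#1 4, Z2→#1 9, Z3→#1 6, Z4→#1 5  ⇒ total 24.
Compare {#5}: total 30.
Compare {#3}: total 32.
No size-1 selection does better; minimum is 24.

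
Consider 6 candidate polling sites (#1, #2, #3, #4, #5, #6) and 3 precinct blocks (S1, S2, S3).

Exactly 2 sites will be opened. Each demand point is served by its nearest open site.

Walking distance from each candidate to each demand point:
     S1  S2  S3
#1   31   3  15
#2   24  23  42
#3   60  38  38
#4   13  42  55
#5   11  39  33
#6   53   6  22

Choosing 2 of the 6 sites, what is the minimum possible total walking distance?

29

Open {#1, #5}.
  S1→#5 11, S2→#1 3, S3→#1 15  ⇒ total 29.
Compare {#1, #4}: total 31.
Compare {#5, #6}: total 39.
No size-2 selection does better; minimum is 29.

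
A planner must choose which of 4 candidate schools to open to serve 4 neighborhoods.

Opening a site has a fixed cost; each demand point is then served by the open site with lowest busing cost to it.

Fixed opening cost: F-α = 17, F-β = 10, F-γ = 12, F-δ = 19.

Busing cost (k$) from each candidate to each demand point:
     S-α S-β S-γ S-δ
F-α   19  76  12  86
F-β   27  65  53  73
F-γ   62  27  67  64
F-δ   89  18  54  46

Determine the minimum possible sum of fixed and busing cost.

131

Open {F-α, F-δ}: assign each demand point to its cheapest open site.
  S-α→F-α 19, S-β→F-δ 18, S-γ→F-α 12, S-δ→F-δ 46
  busing cost 95, fixed 36 → total 131.
Compare {F-α, F-β, F-δ}: busing cost 95 + fixed 46 = 141.
Compare {F-α, F-γ, F-δ}: busing cost 95 + fixed 48 = 143.
Compare {F-α, F-γ}: busing cost 122 + fixed 29 = 151.
All other subsets cost ≥ 141. Minimum total cost: 131.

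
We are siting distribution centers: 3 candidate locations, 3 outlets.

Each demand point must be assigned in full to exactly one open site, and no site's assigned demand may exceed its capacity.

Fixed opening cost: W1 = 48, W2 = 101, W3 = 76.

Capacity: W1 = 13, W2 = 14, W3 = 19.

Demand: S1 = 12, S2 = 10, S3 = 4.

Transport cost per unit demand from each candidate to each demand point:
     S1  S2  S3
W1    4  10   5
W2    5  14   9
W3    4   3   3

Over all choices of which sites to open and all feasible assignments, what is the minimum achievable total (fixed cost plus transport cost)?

214

Open {W1, W3}; cheapest assignment that respects the capacities:
  W1 (cap 13, load 12): S1 — cost 12×4 = 48
  W3 (cap 19, load 14): S2, S3 — cost 10×3 + 4×3 = 42
  Shipping 90, fixed 124 → total 214.
  Any other capacity-feasible assignment to {W1, W3} ships for at least 90.
Compare {W2, W3}: its best feasible assignment gives total 279.
Compare {W1, W2, W3}: its best feasible assignment gives total 315.
Every other set of open sites that can feasibly serve all demand totals ≥ 279 even under its best assignment. Minimum: 214.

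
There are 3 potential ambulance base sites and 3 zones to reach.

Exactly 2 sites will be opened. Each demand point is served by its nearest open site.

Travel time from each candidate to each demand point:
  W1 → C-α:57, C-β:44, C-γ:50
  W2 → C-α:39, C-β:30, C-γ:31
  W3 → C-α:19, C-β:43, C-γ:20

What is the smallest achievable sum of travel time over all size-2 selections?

69

Open {W2, W3}.
  C-α→W3 19, C-β→W2 30, C-γ→W3 20  ⇒ total 69.
Compare {W1, W3}: total 82.
Compare {W1, W2}: total 100.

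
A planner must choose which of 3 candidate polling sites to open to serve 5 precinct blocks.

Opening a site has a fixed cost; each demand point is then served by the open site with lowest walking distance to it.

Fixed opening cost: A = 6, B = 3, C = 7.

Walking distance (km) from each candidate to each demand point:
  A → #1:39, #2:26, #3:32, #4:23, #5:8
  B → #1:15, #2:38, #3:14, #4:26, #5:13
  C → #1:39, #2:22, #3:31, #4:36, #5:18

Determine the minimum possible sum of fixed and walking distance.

95

Open {A, B}: assign each demand point to its cheapest open site.
  #1→B 15, #2→A 26, #3→B 14, #4→A 23, #5→A 8
  walking distance 86, fixed 9 → total 95.
Compare {A, B, C}: walking distance 82 + fixed 16 = 98.
Compare {B, C}: walking distance 90 + fixed 10 = 100.
Compare {B}: walking distance 106 + fixed 3 = 109.
All other subsets cost ≥ 98. Minimum total cost: 95.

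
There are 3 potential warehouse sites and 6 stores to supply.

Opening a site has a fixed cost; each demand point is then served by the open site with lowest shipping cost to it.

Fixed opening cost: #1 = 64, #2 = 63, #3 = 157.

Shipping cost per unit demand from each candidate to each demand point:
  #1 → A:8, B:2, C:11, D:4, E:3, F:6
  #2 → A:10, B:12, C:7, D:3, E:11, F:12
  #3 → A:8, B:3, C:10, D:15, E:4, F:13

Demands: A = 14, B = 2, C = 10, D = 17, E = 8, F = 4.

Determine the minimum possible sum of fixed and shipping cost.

Open {#1}: assign each demand point to its cheapest open site.
  A→#1 14×8=112, B→#1 2×2=4, C→#1 10×11=110, D→#1 17×4=68, E→#1 8×3=24, F→#1 4×6=24
  shipping cost 342, fixed 64 → total 406.
Compare {#1, #2}: shipping cost 285 + fixed 127 = 412.
Compare {#2}: shipping cost 421 + fixed 63 = 484.
Compare {#2, #3}: shipping cost 319 + fixed 220 = 539.
All other subsets cost ≥ 412. Minimum total cost: 406.

406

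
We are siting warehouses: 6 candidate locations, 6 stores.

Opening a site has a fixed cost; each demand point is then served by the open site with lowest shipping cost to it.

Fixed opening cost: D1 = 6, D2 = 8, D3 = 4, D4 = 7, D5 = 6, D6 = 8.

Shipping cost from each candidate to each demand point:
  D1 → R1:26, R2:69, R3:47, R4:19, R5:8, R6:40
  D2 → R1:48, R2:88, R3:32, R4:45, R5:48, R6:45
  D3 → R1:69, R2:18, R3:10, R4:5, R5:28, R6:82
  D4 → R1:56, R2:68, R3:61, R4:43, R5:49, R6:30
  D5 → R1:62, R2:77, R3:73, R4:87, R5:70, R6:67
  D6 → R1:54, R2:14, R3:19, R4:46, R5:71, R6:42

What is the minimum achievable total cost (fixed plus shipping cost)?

Open {D1, D3, D4}: assign each demand point to its cheapest open site.
  R1→D1 26, R2→D3 18, R3→D3 10, R4→D3 5, R5→D1 8, R6→D4 30
  shipping cost 97, fixed 17 → total 114.
Compare {D1, D3}: shipping cost 107 + fixed 10 = 117.
Compare {D1, D3, D4, D6}: shipping cost 93 + fixed 25 = 118.
Compare {D1, D3, D4, D5}: shipping cost 97 + fixed 23 = 120.
All other subsets cost ≥ 117. Minimum total cost: 114.

114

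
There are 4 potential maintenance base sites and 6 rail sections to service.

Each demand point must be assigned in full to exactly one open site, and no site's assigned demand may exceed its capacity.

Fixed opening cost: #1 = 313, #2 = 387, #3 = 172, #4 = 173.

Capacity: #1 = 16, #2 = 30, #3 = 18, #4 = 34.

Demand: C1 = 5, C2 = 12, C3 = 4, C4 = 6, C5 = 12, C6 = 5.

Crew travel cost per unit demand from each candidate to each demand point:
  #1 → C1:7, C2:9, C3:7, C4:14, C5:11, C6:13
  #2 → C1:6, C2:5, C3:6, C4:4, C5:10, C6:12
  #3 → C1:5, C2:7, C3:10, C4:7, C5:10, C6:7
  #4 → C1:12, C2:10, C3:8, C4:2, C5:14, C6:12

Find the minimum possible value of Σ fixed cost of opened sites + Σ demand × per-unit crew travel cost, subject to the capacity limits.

714

Open {#3, #4}; cheapest assignment that respects the capacities:
  #3 (cap 18, load 17): C1, C5 — cost 5×5 + 12×10 = 145
  #4 (cap 34, load 27): C2, C3, C4, C6 — cost 12×10 + 4×8 + 6×2 + 5×12 = 224
  Shipping 369, fixed 345 → total 714.
  Any other capacity-feasible assignment to {#3, #4} ships for at least 369.
Compare {#2, #3}: its best feasible assignment gives total 852.
Compare {#2, #4}: its best feasible assignment gives total 874.
Every other set of open sites that can feasibly serve all demand totals ≥ 852 even under its best assignment. Minimum: 714.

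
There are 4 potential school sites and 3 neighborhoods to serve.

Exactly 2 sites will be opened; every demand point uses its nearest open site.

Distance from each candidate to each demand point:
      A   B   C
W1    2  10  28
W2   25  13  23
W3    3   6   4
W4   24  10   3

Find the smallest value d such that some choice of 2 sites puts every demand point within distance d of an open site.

Open {W1, W3}.
  Farthest demand point is B at distance 6 (to W3); all others are ≤ 6.
With {W2, W3} the worst case is 6.
With {W3, W4} the worst case is 6.
No size-2 selection achieves below 6.

6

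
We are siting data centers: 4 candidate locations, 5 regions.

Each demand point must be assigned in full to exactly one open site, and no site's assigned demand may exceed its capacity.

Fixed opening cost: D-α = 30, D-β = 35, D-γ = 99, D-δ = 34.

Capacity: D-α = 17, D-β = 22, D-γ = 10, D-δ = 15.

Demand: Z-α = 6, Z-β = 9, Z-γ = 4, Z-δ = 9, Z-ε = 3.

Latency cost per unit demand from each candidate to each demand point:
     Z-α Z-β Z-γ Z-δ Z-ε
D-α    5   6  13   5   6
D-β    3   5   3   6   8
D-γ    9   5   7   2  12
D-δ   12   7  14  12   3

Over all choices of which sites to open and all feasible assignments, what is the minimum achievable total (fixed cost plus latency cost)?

203

Open {D-α, D-β}; cheapest assignment that respects the capacities:
  D-α (cap 17, load 12): Z-δ, Z-ε — cost 9×5 + 3×6 = 63
  D-β (cap 22, load 19): Z-α, Z-β, Z-γ — cost 6×3 + 9×5 + 4×3 = 75
  Shipping 138, fixed 65 → total 203.
  Any other capacity-feasible assignment to {D-α, D-β} ships for at least 138.
Compare {D-β, D-δ}: its best feasible assignment gives total 225.
Compare {D-α, D-β, D-δ}: its best feasible assignment gives total 228.
Every other set of open sites that can feasibly serve all demand totals ≥ 225 even under its best assignment. Minimum: 203.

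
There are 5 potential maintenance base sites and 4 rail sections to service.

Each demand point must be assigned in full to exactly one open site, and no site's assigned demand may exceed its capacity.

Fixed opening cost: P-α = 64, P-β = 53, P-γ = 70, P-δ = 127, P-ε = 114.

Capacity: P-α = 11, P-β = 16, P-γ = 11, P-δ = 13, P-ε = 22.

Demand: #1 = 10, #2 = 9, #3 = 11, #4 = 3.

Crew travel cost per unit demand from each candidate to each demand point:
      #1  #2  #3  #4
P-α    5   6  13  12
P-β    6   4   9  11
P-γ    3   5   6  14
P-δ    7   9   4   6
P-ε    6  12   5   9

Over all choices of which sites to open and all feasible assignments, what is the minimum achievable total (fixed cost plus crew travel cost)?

Open {P-β, P-ε}; cheapest assignment that respects the capacities:
  P-β (cap 16, load 12): #2, #4 — cost 9×4 + 3×11 = 69
  P-ε (cap 22, load 21): #1, #3 — cost 10×6 + 11×5 = 115
  Shipping 184, fixed 167 → total 351.
  Any other capacity-feasible assignment to {P-β, P-ε} ships for at least 184.
Compare {P-α, P-β, P-γ}: its best feasible assignment gives total 372.
Compare {P-β, P-γ, P-ε}: its best feasible assignment gives total 385.
Every other set of open sites that can feasibly serve all demand totals ≥ 372 even under its best assignment. Minimum: 351.

351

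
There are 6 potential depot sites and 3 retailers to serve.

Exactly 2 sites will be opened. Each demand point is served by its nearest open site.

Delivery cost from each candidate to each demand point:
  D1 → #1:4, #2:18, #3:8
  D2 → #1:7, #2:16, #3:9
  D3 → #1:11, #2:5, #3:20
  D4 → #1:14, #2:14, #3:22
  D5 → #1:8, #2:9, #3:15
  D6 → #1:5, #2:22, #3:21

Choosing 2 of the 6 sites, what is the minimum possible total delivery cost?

Open {D1, D3}.
  #1→D1 4, #2→D3 5, #3→D1 8  ⇒ total 17.
Compare {D1, D5}: total 21.
Compare {D2, D3}: total 21.
No size-2 selection does better; minimum is 17.

17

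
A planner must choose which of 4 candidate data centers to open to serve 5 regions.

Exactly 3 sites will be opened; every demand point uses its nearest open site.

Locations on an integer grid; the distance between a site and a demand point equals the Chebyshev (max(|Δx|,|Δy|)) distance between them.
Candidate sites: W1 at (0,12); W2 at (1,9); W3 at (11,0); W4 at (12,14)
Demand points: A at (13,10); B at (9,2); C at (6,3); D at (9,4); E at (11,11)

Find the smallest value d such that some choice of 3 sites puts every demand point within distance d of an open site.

Open {W1, W3, W4}.
  Farthest demand point is C at distance 5 (to W3); all others are ≤ 5.
With {W2, W3, W4} the worst case is 5.
With {W1, W2, W4} the worst case is 8.
No size-3 selection achieves below 5.

5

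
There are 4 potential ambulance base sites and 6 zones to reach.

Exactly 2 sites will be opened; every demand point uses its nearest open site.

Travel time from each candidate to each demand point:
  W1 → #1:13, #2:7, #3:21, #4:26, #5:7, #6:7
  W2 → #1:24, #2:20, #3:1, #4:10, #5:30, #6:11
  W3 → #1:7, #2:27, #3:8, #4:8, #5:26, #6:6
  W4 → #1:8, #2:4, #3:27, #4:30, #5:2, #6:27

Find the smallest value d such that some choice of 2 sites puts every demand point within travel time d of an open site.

Open {W1, W3}.
  Farthest demand point is #3 at travel time 8 (to W3); all others are ≤ 8.
With {W3, W4} the worst case is 8.
With {W2, W4} the worst case is 11.
No size-2 selection achieves below 8.

8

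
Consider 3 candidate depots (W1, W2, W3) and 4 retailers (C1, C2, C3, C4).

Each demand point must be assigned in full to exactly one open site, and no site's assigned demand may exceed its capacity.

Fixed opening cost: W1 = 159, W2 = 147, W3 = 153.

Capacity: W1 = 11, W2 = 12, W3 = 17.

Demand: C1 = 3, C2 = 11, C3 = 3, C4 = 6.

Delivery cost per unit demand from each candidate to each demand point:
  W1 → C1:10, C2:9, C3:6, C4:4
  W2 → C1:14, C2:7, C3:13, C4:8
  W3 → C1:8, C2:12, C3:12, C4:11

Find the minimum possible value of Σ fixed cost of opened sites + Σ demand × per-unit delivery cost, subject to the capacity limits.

503

Open {W2, W3}; cheapest assignment that respects the capacities:
  W2 (cap 12, load 11): C2 — cost 11×7 = 77
  W3 (cap 17, load 12): C1, C3, C4 — cost 3×8 + 3×12 + 6×11 = 126
  Shipping 203, fixed 300 → total 503.
  Any other capacity-feasible assignment to {W2, W3} ships for at least 203.
Compare {W1, W3}: its best feasible assignment gives total 510.
Compare {W1, W2}: its best feasible assignment gives total 534.
Every other set of open sites that can feasibly serve all demand totals ≥ 510 even under its best assignment. Minimum: 503.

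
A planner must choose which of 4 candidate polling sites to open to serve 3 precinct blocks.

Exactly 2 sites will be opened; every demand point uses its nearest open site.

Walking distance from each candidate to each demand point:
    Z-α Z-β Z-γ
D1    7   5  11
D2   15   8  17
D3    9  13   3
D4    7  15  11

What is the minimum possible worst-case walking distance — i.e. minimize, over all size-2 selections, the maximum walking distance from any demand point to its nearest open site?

Open {D1, D3}.
  Farthest demand point is Z-α at walking distance 7 (to D1); all others are ≤ 7.
With {D2, D3} the worst case is 9.
With {D1, D2} the worst case is 11.
No size-2 selection achieves below 7.

7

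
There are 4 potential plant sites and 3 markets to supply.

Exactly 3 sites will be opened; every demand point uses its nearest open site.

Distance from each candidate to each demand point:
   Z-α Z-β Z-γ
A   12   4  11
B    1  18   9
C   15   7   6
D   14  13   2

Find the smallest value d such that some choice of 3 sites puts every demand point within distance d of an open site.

Open {A, B, D}.
  Farthest demand point is Z-β at distance 4 (to A); all others are ≤ 4.
With {A, B, C} the worst case is 6.
With {B, C, D} the worst case is 7.
No size-3 selection achieves below 4.

4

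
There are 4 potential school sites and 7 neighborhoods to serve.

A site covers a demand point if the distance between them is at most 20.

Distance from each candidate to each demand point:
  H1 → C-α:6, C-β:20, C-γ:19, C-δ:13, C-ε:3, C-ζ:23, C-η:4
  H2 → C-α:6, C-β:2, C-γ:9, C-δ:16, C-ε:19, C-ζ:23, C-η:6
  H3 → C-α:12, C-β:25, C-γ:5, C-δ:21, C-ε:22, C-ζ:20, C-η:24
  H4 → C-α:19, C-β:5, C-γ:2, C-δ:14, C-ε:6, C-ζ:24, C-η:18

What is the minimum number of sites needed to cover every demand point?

Coverage sets (demand points within 20 of each site):
  H1: {C-α, C-β, C-γ, C-δ, C-ε, C-η}
  H2: {C-α, C-β, C-γ, C-δ, C-ε, C-η}
  H3: {C-α, C-γ, C-ζ}
  H4: {C-α, C-β, C-γ, C-δ, C-ε, C-η}
No single site covers all 7 demand points.
But {H1, H3} covers everything, so the minimum is 2.

2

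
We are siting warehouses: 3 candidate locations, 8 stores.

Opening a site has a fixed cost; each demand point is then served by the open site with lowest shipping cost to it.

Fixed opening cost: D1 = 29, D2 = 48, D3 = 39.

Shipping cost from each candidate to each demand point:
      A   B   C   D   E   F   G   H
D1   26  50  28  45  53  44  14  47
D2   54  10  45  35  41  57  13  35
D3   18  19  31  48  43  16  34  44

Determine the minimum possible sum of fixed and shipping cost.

Open {D2, D3}: assign each demand point to its cheapest open site.
  A→D3 18, B→D2 10, C→D3 31, D→D2 35, E→D2 41, F→D3 16, G→D2 13, H→D2 35
  shipping cost 199, fixed 87 → total 286.
Compare {D3}: shipping cost 253 + fixed 39 = 292.
Compare {D1, D3}: shipping cost 227 + fixed 68 = 295.
Compare {D1, D2}: shipping cost 232 + fixed 77 = 309.
All other subsets cost ≥ 292. Minimum total cost: 286.

286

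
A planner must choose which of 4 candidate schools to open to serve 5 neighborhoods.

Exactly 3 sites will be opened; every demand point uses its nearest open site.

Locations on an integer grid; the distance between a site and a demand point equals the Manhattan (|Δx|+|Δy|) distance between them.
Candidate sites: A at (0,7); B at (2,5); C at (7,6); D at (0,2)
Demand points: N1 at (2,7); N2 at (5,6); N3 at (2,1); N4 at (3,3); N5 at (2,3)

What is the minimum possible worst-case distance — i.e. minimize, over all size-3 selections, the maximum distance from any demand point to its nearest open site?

3

Open {B, C, D}.
  Farthest demand point is N3 at distance 3 (to D); all others are ≤ 3.
With {A, B, C} the worst case is 4.
With {A, B, D} the worst case is 4.
No size-3 selection achieves below 3.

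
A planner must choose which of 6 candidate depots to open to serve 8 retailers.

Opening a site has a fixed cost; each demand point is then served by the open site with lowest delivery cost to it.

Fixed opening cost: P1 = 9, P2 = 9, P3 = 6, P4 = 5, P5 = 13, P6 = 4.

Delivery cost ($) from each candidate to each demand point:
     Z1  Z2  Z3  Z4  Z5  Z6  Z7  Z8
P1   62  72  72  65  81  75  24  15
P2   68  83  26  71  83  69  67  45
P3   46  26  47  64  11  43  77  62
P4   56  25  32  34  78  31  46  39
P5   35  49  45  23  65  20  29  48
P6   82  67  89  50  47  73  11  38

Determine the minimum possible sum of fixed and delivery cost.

208

Open {P1, P2, P3, P5, P6}: assign each demand point to its cheapest open site.
  Z1→P5 35, Z2→P3 26, Z3→P2 26, Z4→P5 23, Z5→P3 11, Z6→P5 20, Z7→P6 11, Z8→P1 15
  delivery cost 167, fixed 41 → total 208.
Compare {P1, P3, P4, P5, P6}: delivery cost 172 + fixed 37 = 209.
Compare {P1, P2, P3, P4, P5, P6}: delivery cost 166 + fixed 46 = 212.
Compare {P1, P2, P3, P5}: delivery cost 180 + fixed 37 = 217.
All other subsets cost ≥ 209. Minimum total cost: 208.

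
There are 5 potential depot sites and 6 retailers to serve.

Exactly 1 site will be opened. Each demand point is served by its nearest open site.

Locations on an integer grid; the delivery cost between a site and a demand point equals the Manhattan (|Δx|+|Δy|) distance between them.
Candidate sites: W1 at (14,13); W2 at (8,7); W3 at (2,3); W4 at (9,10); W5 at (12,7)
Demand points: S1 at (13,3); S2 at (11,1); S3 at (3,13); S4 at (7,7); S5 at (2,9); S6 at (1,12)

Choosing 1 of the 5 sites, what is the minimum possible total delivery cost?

50

Open {W2}.
  S1→W2 9, S2→W2 9, S3→W2 11, S4→W2 1, S5→W2 8, S6→W2 12  ⇒ total 50.
Compare {W4}: total 54.
Compare {W3}: total 58.
No size-1 selection does better; minimum is 50.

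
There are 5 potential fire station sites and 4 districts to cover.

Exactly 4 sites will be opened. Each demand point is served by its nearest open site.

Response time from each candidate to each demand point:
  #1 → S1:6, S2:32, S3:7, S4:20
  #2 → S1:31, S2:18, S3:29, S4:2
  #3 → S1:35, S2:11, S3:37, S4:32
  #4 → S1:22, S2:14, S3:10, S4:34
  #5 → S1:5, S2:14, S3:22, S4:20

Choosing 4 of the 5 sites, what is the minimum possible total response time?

25

Open {#1, #2, #3, #5}.
  S1→#5 5, S2→#3 11, S3→#1 7, S4→#2 2  ⇒ total 25.
Compare {#1, #2, #3, #4}: total 26.
Compare {#1, #2, #4, #5}: total 28.
No size-4 selection does better; minimum is 25.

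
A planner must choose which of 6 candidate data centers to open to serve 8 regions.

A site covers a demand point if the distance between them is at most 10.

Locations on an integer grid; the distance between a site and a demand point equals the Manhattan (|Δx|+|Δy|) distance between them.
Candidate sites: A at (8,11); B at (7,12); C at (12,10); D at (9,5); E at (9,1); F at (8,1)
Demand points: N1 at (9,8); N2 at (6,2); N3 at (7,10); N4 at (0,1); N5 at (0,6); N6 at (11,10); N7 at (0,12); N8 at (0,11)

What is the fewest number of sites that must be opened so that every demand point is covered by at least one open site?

3

Coverage sets (demand points within 10 of each site):
  A: {N1, N3, N6, N7, N8}
  B: {N1, N3, N6, N7, N8}
  C: {N1, N3, N6}
  D: {N1, N2, N3, N5, N6}
  E: {N1, N2, N4}
  F: {N1, N2, N3, N4}
No 2 sites suffice: every size-2 union leaves at least one demand point uncovered.
But {A, D, E} covers everything, so the minimum is 3.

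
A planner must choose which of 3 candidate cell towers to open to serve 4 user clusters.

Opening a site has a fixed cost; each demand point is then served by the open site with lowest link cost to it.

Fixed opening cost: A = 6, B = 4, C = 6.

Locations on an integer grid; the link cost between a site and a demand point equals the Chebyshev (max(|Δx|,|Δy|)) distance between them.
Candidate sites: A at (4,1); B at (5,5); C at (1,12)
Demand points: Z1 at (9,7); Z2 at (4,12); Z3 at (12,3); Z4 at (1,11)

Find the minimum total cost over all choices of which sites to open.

25

Open {B, C}: assign each demand point to its cheapest open site.
  Z1→B 4, Z2→C 3, Z3→B 7, Z4→C 1
  link cost 15, fixed 10 → total 25.
Compare {B}: link cost 24 + fixed 4 = 28.
Compare {C}: link cost 23 + fixed 6 = 29.
Compare {A, C}: link cost 18 + fixed 12 = 30.
All other subsets cost ≥ 28. Minimum total cost: 25.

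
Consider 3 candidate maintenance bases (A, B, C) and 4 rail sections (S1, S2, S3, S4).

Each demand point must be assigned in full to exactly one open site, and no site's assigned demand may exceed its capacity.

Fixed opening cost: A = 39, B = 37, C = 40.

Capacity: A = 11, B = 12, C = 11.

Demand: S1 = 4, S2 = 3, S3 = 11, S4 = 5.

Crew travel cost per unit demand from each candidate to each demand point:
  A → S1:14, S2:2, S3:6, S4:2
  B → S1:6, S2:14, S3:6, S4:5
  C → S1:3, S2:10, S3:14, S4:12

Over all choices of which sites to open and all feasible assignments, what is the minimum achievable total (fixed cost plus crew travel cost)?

210

Open {A, B, C}; cheapest assignment that respects the capacities:
  A (cap 11, load 8): S2, S4 — cost 3×2 + 5×2 = 16
  B (cap 12, load 11): S3 — cost 11×6 = 66
  C (cap 11, load 4): S1 — cost 4×3 = 12
  Shipping 94, fixed 116 → total 210.
  Any other capacity-feasible assignment to {A, B, C} ships for at least 94.
Compare {A, B}: its best feasible assignment gives total 233.
Compare {B, C}: its best feasible assignment gives total 322.
Every other set of open sites that can feasibly serve all demand totals ≥ 233 even under its best assignment. Minimum: 210.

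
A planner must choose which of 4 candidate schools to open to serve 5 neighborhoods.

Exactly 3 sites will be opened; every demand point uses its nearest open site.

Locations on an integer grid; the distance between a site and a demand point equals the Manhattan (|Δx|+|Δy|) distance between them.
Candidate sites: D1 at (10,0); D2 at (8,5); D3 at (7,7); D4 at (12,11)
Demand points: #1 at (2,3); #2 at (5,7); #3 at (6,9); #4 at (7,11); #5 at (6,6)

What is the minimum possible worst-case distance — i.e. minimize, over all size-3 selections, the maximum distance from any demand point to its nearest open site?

8

Open {D1, D2, D3}.
  Farthest demand point is #1 at distance 8 (to D2); all others are ≤ 8.
With {D1, D2, D4} the worst case is 8.
With {D2, D3, D4} the worst case is 8.
No size-3 selection achieves below 8.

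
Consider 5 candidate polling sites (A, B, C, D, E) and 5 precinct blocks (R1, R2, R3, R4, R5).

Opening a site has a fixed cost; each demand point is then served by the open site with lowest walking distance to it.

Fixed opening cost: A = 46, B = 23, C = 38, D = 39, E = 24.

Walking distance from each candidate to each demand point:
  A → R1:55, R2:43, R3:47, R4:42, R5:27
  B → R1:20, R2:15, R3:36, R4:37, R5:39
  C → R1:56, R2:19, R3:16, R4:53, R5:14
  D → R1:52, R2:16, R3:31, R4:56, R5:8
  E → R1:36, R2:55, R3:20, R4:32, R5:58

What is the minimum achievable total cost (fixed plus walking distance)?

Open {B, C}: assign each demand point to its cheapest open site.
  R1→B 20, R2→B 15, R3→C 16, R4→B 37, R5→C 14
  walking distance 102, fixed 61 → total 163.
Compare {B}: walking distance 147 + fixed 23 = 170.
Compare {B, D}: walking distance 111 + fixed 62 = 173.
Compare {B, E}: walking distance 126 + fixed 47 = 173.
All other subsets cost ≥ 170. Minimum total cost: 163.

163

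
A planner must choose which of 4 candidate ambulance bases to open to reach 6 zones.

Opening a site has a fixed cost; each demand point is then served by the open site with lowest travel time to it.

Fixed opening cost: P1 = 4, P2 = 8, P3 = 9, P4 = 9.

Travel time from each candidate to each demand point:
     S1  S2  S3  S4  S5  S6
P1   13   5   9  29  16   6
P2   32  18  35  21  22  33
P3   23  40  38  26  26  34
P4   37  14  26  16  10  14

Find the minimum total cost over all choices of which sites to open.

Open {P1, P4}: assign each demand point to its cheapest open site.
  S1→P1 13, S2→P1 5, S3→P1 9, S4→P4 16, S5→P4 10, S6→P1 6
  travel time 59, fixed 13 → total 72.
Compare {P1, P2, P4}: travel time 59 + fixed 21 = 80.
Compare {P1, P3, P4}: travel time 59 + fixed 22 = 81.
Compare {P1}: travel time 78 + fixed 4 = 82.
All other subsets cost ≥ 80. Minimum total cost: 72.

72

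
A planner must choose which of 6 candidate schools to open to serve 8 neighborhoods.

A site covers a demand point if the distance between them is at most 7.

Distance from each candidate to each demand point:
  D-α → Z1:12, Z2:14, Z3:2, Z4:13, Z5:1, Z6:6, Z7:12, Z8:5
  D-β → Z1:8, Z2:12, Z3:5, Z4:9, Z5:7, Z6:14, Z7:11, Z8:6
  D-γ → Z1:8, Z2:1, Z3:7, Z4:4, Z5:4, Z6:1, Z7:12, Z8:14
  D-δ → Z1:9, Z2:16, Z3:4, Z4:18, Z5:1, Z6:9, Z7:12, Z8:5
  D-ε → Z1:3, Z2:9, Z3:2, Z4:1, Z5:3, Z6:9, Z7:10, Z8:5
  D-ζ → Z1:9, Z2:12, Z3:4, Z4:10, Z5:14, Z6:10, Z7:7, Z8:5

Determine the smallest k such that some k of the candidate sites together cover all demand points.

3

Coverage sets (demand points within 7 of each site):
  D-α: {Z3, Z5, Z6, Z8}
  D-β: {Z3, Z5, Z8}
  D-γ: {Z2, Z3, Z4, Z5, Z6}
  D-δ: {Z3, Z5, Z8}
  D-ε: {Z1, Z3, Z4, Z5, Z8}
  D-ζ: {Z3, Z7, Z8}
No 2 sites suffice: every size-2 union leaves at least one demand point uncovered.
But {D-γ, D-ε, D-ζ} covers everything, so the minimum is 3.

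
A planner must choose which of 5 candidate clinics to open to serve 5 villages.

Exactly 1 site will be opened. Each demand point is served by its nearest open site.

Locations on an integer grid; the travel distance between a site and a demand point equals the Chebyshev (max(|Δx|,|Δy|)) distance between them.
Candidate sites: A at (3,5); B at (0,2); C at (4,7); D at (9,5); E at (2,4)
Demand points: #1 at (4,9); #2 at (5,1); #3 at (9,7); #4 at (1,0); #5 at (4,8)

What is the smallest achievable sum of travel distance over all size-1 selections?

Open {C}.
  #1→C 2, #2→C 6, #3→C 5, #4→C 7, #5→C 1  ⇒ total 21.
Compare {A}: total 22.
Compare {E}: total 23.
No size-1 selection does better; minimum is 21.

21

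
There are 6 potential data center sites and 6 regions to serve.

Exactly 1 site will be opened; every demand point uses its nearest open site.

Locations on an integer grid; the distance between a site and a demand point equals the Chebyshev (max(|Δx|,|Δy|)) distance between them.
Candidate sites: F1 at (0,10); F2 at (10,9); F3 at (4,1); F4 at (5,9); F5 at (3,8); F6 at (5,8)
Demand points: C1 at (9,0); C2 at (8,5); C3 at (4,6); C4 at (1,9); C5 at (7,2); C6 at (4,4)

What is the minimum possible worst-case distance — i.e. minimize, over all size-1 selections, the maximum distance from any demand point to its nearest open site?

8

Open {F3}.
  Farthest demand point is C4 at distance 8 (to F3); all others are ≤ 8.
With {F5} the worst case is 8.
With {F6} the worst case is 8.
No size-1 selection achieves below 8.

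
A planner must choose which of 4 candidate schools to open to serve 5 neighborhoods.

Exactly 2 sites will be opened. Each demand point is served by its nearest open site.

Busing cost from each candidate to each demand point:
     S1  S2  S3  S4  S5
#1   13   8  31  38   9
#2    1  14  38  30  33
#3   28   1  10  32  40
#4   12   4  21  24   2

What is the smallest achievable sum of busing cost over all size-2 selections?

49

Open {#3, #4}.
  S1→#4 12, S2→#3 1, S3→#3 10, S4→#4 24, S5→#4 2  ⇒ total 49.
Compare {#2, #4}: total 52.
Compare {#1, #4}: total 63.
No size-2 selection does better; minimum is 49.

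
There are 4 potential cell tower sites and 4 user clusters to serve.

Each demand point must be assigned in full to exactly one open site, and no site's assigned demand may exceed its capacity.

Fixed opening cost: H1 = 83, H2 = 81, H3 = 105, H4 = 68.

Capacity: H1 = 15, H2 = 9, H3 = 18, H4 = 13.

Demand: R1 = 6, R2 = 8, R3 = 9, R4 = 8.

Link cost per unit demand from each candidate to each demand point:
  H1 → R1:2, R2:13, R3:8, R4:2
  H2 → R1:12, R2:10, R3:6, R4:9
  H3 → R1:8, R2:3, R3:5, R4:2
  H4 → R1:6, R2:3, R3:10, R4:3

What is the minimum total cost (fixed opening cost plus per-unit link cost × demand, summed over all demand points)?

Open {H1, H3}; cheapest assignment that respects the capacities:
  H1 (cap 15, load 14): R1, R4 — cost 6×2 + 8×2 = 28
  H3 (cap 18, load 17): R2, R3 — cost 8×3 + 9×5 = 69
  Shipping 97, fixed 188 → total 285.
  Any other capacity-feasible assignment to {H1, H3} ships for at least 97.
Compare {H1, H2, H4}: its best feasible assignment gives total 338.
Compare {H1, H3, H4}: its best feasible assignment gives total 353.
Every other set of open sites that can feasibly serve all demand totals ≥ 338 even under its best assignment. Minimum: 285.

285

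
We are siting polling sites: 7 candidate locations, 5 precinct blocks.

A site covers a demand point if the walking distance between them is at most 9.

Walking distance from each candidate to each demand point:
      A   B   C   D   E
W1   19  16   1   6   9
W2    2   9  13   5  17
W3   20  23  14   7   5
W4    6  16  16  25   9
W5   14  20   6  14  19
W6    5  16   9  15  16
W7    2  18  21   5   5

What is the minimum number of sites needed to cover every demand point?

Coverage sets (demand points within 9 of each site):
  W1: {C, D, E}
  W2: {A, B, D}
  W3: {D, E}
  W4: {A, E}
  W5: {C}
  W6: {A, C}
  W7: {A, D, E}
No single site covers all 5 demand points.
But {W1, W2} covers everything, so the minimum is 2.

2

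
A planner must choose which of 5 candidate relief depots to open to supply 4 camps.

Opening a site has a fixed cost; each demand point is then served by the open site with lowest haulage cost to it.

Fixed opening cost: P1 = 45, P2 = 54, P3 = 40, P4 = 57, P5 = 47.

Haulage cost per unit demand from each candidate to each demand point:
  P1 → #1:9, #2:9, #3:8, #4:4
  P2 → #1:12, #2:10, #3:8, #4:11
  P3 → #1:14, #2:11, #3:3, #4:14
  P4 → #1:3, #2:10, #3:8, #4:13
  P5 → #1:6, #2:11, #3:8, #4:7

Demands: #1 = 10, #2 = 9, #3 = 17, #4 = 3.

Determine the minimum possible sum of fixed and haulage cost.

Open {P3, P4}: assign each demand point to its cheapest open site.
  #1→P4 10×3=30, #2→P4 9×10=90, #3→P3 17×3=51, #4→P4 3×13=39
  haulage cost 210, fixed 97 → total 307.
Compare {P1, P3, P4}: haulage cost 174 + fixed 142 = 316.
Compare {P3, P5}: haulage cost 231 + fixed 87 = 318.
Compare {P1, P3}: haulage cost 234 + fixed 85 = 319.
All other subsets cost ≥ 316. Minimum total cost: 307.

307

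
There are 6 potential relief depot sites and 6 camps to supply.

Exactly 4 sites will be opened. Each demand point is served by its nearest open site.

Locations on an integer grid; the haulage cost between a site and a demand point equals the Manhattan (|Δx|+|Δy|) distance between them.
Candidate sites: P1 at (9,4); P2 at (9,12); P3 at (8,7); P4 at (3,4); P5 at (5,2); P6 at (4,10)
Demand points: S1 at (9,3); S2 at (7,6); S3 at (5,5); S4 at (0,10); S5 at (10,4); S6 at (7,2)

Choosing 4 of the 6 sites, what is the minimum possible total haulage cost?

Open {P1, P3, P5, P6}.
  S1→P1 1, S2→P3 2, S3→P5 3, S4→P6 4, S5→P1 1, S6→P5 2  ⇒ total 13.
Compare {P1, P2, P5, P6}: total 15.
Compare {P1, P3, P4, P6}: total 15.
No size-4 selection does better; minimum is 13.

13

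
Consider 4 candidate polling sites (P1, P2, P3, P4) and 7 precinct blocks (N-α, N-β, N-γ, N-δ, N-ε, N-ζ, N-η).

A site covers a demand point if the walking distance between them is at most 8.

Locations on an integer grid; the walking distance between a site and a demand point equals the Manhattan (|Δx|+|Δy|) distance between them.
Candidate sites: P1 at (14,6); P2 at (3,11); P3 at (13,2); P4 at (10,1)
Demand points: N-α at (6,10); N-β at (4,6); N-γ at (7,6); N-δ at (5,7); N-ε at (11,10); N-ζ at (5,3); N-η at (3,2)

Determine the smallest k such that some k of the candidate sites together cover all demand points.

Coverage sets (demand points within 8 of each site):
  P1: {N-γ, N-ε}
  P2: {N-α, N-β, N-δ}
  P3: {}
  P4: {N-γ, N-ζ, N-η}
No 2 sites suffice: every size-2 union leaves at least one demand point uncovered.
But {P1, P2, P4} covers everything, so the minimum is 3.

3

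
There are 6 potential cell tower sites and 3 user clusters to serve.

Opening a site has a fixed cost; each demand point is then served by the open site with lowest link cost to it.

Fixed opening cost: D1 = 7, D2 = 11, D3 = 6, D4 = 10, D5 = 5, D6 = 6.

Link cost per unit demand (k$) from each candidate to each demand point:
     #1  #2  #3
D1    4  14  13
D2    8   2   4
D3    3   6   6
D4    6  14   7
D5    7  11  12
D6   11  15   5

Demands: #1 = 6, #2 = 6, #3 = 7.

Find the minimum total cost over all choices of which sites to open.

Open {D2, D3}: assign each demand point to its cheapest open site.
  #1→D3 6×3=18, #2→D2 6×2=12, #3→D2 7×4=28
  link cost 58, fixed 17 → total 75.
Compare {D2, D3, D5}: link cost 58 + fixed 22 = 80.
Compare {D2, D3, D6}: link cost 58 + fixed 23 = 81.
Compare {D1, D2}: link cost 64 + fixed 18 = 82.
All other subsets cost ≥ 80. Minimum total cost: 75.

75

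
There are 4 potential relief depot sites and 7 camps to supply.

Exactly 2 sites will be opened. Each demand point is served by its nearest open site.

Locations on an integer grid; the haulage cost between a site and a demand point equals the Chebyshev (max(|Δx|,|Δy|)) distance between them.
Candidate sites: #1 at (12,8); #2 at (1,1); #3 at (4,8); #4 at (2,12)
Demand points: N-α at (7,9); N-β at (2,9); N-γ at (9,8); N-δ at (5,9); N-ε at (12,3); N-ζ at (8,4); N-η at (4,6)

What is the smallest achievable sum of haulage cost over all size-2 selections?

Open {#1, #3}.
  N-α→#3 3, N-β→#3 2, N-γ→#1 3, N-δ→#3 1, N-ε→#1 5, N-ζ→#1 4, N-η→#3 2  ⇒ total 20.
Compare {#2, #3}: total 25.
Compare {#3, #4}: total 25.
No size-2 selection does better; minimum is 20.

20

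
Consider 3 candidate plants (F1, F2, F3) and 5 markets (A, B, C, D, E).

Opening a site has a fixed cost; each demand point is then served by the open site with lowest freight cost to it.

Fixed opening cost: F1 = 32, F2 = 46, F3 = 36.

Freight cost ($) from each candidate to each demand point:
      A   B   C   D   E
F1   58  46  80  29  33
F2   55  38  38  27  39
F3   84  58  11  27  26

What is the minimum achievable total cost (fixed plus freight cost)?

Open {F1, F3}: assign each demand point to its cheapest open site.
  A→F1 58, B→F1 46, C→F3 11, D→F3 27, E→F3 26
  freight cost 168, fixed 68 → total 236.
Compare {F2, F3}: freight cost 157 + fixed 82 = 239.
Compare {F3}: freight cost 206 + fixed 36 = 242.
Compare {F2}: freight cost 197 + fixed 46 = 243.
All other subsets cost ≥ 239. Minimum total cost: 236.

236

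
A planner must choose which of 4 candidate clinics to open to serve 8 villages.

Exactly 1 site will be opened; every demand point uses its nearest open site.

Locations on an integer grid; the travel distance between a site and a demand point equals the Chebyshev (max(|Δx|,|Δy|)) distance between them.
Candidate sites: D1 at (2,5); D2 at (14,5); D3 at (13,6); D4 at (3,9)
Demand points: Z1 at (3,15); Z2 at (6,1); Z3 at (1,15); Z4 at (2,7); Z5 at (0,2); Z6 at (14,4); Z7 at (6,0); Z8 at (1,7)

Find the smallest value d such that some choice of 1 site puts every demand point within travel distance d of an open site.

11

Open {D4}.
  Farthest demand point is Z6 at travel distance 11 (to D4); all others are ≤ 11.
With {D1} the worst case is 12.
With {D3} the worst case is 13.
No size-1 selection achieves below 11.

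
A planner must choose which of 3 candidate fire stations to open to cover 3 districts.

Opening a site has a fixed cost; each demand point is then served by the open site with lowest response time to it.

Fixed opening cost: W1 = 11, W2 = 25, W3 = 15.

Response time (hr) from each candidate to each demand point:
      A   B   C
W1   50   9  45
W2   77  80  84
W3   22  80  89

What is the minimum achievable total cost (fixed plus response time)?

102

Open {W1, W3}: assign each demand point to its cheapest open site.
  A→W3 22, B→W1 9, C→W1 45
  response time 76, fixed 26 → total 102.
Compare {W1}: response time 104 + fixed 11 = 115.
Compare {W1, W2, W3}: response time 76 + fixed 51 = 127.
Compare {W1, W2}: response time 104 + fixed 36 = 140.
All other subsets cost ≥ 115. Minimum total cost: 102.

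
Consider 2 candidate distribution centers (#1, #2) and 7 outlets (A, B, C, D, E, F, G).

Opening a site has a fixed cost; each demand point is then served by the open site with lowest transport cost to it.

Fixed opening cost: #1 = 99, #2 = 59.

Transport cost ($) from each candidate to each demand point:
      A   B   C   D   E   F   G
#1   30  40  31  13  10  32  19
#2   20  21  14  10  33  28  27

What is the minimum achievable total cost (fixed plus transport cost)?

Open {#2}: assign each demand point to its cheapest open site.
  A→#2 20, B→#2 21, C→#2 14, D→#2 10, E→#2 33, F→#2 28, G→#2 27
  transport cost 153, fixed 59 → total 212.
Compare {#1}: transport cost 175 + fixed 99 = 274.
Compare {#1, #2}: transport cost 122 + fixed 158 = 280.

212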